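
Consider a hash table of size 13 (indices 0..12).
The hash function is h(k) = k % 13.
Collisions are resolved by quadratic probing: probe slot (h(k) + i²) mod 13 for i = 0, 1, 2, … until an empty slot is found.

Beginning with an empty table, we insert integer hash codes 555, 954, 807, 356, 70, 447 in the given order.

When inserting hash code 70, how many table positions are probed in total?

Insert 555: h=9, slot 9 empty => index 9.
Insert 954: h=5, slot 5 empty => index 5.
Insert 807: h=1, slot 1 empty => index 1.
Insert 356: h=5, slot 5 occupied => index 6.
Insert 70: h=5, slots 5,6,9,1 occupied => index 8.
Insert 447: h=5, slots 5,6,9,1,8 occupied => index 4.
Table: [., 807, ., ., 447, 954, 356, ., 70, 555, ., ., .]

5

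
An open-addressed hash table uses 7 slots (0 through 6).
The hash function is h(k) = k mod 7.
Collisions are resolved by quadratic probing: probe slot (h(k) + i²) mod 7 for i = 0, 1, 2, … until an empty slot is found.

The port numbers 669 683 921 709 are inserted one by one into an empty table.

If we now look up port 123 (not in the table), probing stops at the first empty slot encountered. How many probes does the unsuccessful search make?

669 hashes to 4; slot 4 is free -> place at 4.
683 hashes to 4; 4 taken -> place at 5.
921 hashes to 4; 4,5 taken -> place at 1.
709 hashes to 2; slot 2 is free -> place at 2.
Table: [., 921, 709, ., 669, 683, .]
Lookup 123: h=4, probe 4,5,1,6 → slot 6 empty, not found.

4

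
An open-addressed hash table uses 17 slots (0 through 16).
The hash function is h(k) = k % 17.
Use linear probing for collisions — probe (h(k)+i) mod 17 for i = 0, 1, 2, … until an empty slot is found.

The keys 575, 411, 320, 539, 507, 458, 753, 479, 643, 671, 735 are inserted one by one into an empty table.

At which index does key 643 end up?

Insert 575: h=14, slot 14 empty -> index 14.
Insert 411: h=3, slot 3 empty -> index 3.
Insert 320: h=14, slot 14 occupied -> index 15.
Insert 539: h=12, slot 12 empty -> index 12.
Insert 507: h=14, slots 14,15 occupied -> index 16.
Insert 458: h=16, slot 16 occupied -> index 0.
Insert 753: h=5, slot 5 empty -> index 5.
Insert 479: h=3, slot 3 occupied -> index 4.
Insert 643: h=14, slots 14,15,16,0 occupied -> index 1.
Insert 671: h=8, slot 8 empty -> index 8.
Insert 735: h=4, slots 4,5 occupied -> index 6.
Table: [458, 643, —, 411, 479, 753, 735, —, 671, —, —, —, 539, —, 575, 320, 507]

1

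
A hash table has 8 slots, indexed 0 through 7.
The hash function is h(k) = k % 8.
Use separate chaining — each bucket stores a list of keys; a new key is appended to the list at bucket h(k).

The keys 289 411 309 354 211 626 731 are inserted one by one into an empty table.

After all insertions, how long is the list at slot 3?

3

Insert 289: h=1, bucket 1 empty -> new chain.
Insert 411: h=3, bucket 3 empty -> new chain.
Insert 309: h=5, bucket 5 empty -> new chain.
Insert 354: h=2, bucket 2 empty -> new chain.
Insert 211: h=3, bucket 3 nonempty -> append to chain.
Insert 626: h=2, bucket 2 nonempty -> append to chain.
Insert 731: h=3, bucket 3 nonempty -> append to chain.
Final buckets:
0: .
1: 289
2: 354 -> 626
3: 411 -> 211 -> 731
4: .
5: 309
6: .
7: .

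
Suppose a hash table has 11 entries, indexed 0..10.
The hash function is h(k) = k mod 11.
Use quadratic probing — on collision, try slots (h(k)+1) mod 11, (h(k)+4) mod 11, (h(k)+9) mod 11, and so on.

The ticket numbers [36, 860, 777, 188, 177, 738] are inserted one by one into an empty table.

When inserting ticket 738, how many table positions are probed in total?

4

36 hashes to 3; slot 3 is free -> place at 3.
860 hashes to 2; slot 2 is free -> place at 2.
777 hashes to 7; slot 7 is free -> place at 7.
188 hashes to 1; slot 1 is free -> place at 1.
177 hashes to 1; 1,2 taken -> place at 5.
738 hashes to 1; 1,2,5 taken -> place at 10.
Table: [∅, 188, 860, 36, ∅, 177, ∅, 777, ∅, ∅, 738]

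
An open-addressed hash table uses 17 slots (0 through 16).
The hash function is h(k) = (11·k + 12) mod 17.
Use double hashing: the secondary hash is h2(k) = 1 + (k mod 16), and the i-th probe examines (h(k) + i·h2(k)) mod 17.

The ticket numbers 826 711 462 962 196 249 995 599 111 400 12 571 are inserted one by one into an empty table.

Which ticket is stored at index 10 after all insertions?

826 hashes to 3; slot 3 is free → place at 3.
711 hashes to 13; slot 13 is free → place at 13.
462 hashes to 11; slot 11 is free → place at 11.
962 hashes to 3, h2=3; 3 taken → place at 6.
196 hashes to 9; slot 9 is free → place at 9.
249 hashes to 14; slot 14 is free → place at 14.
995 hashes to 9, h2=4; 9,13 taken → place at 0.
599 hashes to 5; slot 5 is free → place at 5.
111 hashes to 9, h2=16; 9 taken → place at 8.
400 hashes to 9, h2=1; 9 taken → place at 10.
12 hashes to 8, h2=13; 8 taken → place at 4.
571 hashes to 3, h2=12; 3 taken → place at 15.
Table: [995, —, —, 826, 12, 599, 962, —, 111, 196, 400, 462, —, 711, 249, 571, —]

400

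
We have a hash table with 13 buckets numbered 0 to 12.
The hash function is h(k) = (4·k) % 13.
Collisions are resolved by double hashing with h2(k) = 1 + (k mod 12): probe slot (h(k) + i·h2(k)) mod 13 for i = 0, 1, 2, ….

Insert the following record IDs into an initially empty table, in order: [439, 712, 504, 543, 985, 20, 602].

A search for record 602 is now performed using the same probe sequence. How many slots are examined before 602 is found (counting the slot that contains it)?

3

439: h=1 => slot 1
712: h=1, h2=5, probe 1,6 => slot 6
504: h=1, h2=1, probe 1,2 => slot 2
543: h=1, h2=4, probe 1,5 => slot 5
985: h=1, h2=2, probe 1,3 => slot 3
20: h=2, h2=9, probe 2,11 => slot 11
602: h=3, h2=3, probe 3,6,9 => slot 9
Table: [_, 439, 504, 985, _, 543, 712, _, _, 602, _, 20, _]
Lookup 602: h=3, h2=3, probe 3,6,9 → found at 9.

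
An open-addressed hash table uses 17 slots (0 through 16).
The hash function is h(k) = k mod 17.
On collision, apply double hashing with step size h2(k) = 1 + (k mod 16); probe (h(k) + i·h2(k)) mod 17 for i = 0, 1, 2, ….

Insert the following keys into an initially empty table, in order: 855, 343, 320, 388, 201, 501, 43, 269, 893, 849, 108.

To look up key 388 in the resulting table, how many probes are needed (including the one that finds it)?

855 hashes to 5; slot 5 is free => place at 5.
343 hashes to 3; slot 3 is free => place at 3.
320 hashes to 14; slot 14 is free => place at 14.
388 hashes to 14, h2=5; 14 taken => place at 2.
201 hashes to 14, h2=10; 14 taken => place at 7.
501 hashes to 8; slot 8 is free => place at 8.
43 hashes to 9; slot 9 is free => place at 9.
269 hashes to 14, h2=14; 14 taken => place at 11.
893 hashes to 9, h2=14; 9 taken => place at 6.
849 hashes to 16; slot 16 is free => place at 16.
108 hashes to 6, h2=13; 6,2 taken => place at 15.
Table: [—, —, 388, 343, —, 855, 893, 201, 501, 43, —, 269, —, —, 320, 108, 849]
Lookup 388: h=14, h2=5, probe 14,2 → found at 2.

2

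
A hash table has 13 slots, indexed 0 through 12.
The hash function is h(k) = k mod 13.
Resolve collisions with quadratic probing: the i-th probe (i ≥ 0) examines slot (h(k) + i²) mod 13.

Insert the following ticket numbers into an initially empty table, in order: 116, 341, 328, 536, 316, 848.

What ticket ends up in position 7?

116 hashes to 12; slot 12 is free → place at 12.
341 hashes to 3; slot 3 is free → place at 3.
328 hashes to 3; 3 taken → place at 4.
536 hashes to 3; 3,4 taken → place at 7.
316 hashes to 4; 4 taken → place at 5.
848 hashes to 3; 3,4,7,12 taken → place at 6.
Table: [—, —, —, 341, 328, 316, 848, 536, —, —, —, —, 116]

536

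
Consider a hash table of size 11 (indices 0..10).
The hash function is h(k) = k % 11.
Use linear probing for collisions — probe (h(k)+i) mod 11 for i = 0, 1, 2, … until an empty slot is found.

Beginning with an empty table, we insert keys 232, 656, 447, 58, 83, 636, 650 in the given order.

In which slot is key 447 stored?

232: h=1 -> slot 1
656: h=7 -> slot 7
447: h=7, probe 7,8 -> slot 8
58: h=3 -> slot 3
83: h=6 -> slot 6
636: h=9 -> slot 9
650: h=1, probe 1,2 -> slot 2
Table: [_, 232, 650, 58, _, _, 83, 656, 447, 636, _]

8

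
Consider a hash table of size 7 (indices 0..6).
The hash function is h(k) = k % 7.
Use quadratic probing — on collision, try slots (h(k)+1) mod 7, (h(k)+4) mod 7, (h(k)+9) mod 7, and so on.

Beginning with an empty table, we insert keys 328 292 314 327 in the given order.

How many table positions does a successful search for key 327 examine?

3

Insert 328: h=6, slot 6 empty => index 6.
Insert 292: h=5, slot 5 empty => index 5.
Insert 314: h=6, slot 6 occupied => index 0.
Insert 327: h=5, slots 5,6 occupied => index 2.
Table: [314, —, 327, —, —, 292, 328]
Lookup 327: h=5, probe 5,6,2 → found at 2.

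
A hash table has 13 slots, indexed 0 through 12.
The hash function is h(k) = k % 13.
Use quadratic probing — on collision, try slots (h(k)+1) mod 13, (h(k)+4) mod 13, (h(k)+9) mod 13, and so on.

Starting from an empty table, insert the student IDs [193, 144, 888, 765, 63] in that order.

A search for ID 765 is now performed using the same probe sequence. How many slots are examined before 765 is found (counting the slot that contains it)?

193: h=11 -> slot 11
144: h=1 -> slot 1
888: h=4 -> slot 4
765: h=11, probe 11,12 -> slot 12
63: h=11, probe 11,12,2 -> slot 2
Table: [∅, 144, 63, ∅, 888, ∅, ∅, ∅, ∅, ∅, ∅, 193, 765]
Lookup 765: h=11, probe 11,12 → found at 12.

2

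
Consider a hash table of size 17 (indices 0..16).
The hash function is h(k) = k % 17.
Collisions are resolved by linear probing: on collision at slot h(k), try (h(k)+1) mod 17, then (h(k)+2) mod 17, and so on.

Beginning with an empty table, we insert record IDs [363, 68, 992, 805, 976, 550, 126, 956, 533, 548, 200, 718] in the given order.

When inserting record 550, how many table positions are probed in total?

Insert 363: h=6, slot 6 empty → index 6.
Insert 68: h=0, slot 0 empty → index 0.
Insert 992: h=6, slot 6 occupied → index 7.
Insert 805: h=6, slots 6,7 occupied → index 8.
Insert 976: h=7, slots 7,8 occupied → index 9.
Insert 550: h=6, slots 6,7,8,9 occupied → index 10.
Insert 126: h=7, slots 7,8,9,10 occupied → index 11.
Insert 956: h=4, slot 4 empty → index 4.
Insert 533: h=6, slots 6,7,8,9,10,11 occupied → index 12.
Insert 548: h=4, slot 4 occupied → index 5.
Insert 200: h=13, slot 13 empty → index 13.
Insert 718: h=4, slots 4,5,6,7,8,9,10,11,12,13 occupied → index 14.
Table: [68, ., ., ., 956, 548, 363, 992, 805, 976, 550, 126, 533, 200, 718, ., .]

5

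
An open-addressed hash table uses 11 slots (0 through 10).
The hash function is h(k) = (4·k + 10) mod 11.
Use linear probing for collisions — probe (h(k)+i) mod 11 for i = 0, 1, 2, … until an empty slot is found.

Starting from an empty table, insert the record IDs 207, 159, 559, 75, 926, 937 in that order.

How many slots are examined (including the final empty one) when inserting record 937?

3

207: h=2 → slot 2
159: h=8 → slot 8
559: h=2, probe 2,3 → slot 3
75: h=2, probe 2,3,4 → slot 4
926: h=7 → slot 7
937: h=7, probe 7,8,9 → slot 9
Table: [_, _, 207, 559, 75, _, _, 926, 159, 937, _]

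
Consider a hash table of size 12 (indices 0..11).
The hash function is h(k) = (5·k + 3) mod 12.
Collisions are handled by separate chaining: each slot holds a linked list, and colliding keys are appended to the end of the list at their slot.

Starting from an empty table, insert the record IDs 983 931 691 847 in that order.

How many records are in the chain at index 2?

3

983 → bucket 10
931 → bucket 2
691 → bucket 2 (collision)
847 → bucket 2 (collision)
Final buckets:
0: ∅
1: ∅
2: 931 -> 691 -> 847
3: ∅
4: ∅
5: ∅
6: ∅
7: ∅
8: ∅
9: ∅
10: 983
11: ∅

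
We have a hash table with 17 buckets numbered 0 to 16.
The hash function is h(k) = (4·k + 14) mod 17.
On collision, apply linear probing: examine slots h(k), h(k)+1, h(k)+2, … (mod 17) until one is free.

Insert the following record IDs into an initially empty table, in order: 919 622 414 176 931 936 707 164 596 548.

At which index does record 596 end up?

919 hashes to 1; slot 1 is free -> place at 1.
622 hashes to 3; slot 3 is free -> place at 3.
414 hashes to 4; slot 4 is free -> place at 4.
176 hashes to 4; 4 taken -> place at 5.
931 hashes to 15; slot 15 is free -> place at 15.
936 hashes to 1; 1 taken -> place at 2.
707 hashes to 3; 3,4,5 taken -> place at 6.
164 hashes to 7; slot 7 is free -> place at 7.
596 hashes to 1; 1,2,3,4,5,6,7 taken -> place at 8.
548 hashes to 13; slot 13 is free -> place at 13.
Table: [—, 919, 936, 622, 414, 176, 707, 164, 596, —, —, —, —, 548, —, 931, —]

8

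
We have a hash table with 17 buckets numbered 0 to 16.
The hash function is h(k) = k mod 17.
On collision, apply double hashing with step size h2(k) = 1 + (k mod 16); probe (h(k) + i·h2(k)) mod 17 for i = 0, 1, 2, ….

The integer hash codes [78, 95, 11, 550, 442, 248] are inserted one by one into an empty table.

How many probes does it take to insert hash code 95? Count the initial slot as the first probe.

2

78 hashes to 10; slot 10 is free -> place at 10.
95 hashes to 10, h2=16; 10 taken -> place at 9.
11 hashes to 11; slot 11 is free -> place at 11.
550 hashes to 6; slot 6 is free -> place at 6.
442 hashes to 0; slot 0 is free -> place at 0.
248 hashes to 10, h2=9; 10 taken -> place at 2.
Table: [442, ∅, 248, ∅, ∅, ∅, 550, ∅, ∅, 95, 78, 11, ∅, ∅, ∅, ∅, ∅]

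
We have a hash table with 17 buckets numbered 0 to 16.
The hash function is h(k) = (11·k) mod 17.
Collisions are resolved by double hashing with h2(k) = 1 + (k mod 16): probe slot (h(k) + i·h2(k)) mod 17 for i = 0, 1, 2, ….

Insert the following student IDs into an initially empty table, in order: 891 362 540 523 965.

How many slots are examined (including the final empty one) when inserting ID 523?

2

891: h=9 => slot 9
362: h=4 => slot 4
540: h=7 => slot 7
523: h=7, h2=12, probe 7,2 => slot 2
965: h=7, h2=6, probe 7,13 => slot 13
Table: [., ., 523, ., 362, ., ., 540, ., 891, ., ., ., 965, ., ., .]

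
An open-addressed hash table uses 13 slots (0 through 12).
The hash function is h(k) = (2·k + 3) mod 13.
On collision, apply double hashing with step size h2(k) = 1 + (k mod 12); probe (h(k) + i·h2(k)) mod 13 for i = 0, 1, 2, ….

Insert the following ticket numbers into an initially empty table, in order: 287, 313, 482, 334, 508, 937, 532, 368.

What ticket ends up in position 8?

482

287: h=5 -> slot 5
313: h=5, h2=2, probe 5,7 -> slot 7
482: h=5, h2=3, probe 5,8 -> slot 8
334: h=8, h2=11, probe 8,6 -> slot 6
508: h=5, h2=5, probe 5,10 -> slot 10
937: h=5, h2=2, probe 5,7,9 -> slot 9
532: h=1 -> slot 1
368: h=11 -> slot 11
Table: [—, 532, —, —, —, 287, 334, 313, 482, 937, 508, 368, —]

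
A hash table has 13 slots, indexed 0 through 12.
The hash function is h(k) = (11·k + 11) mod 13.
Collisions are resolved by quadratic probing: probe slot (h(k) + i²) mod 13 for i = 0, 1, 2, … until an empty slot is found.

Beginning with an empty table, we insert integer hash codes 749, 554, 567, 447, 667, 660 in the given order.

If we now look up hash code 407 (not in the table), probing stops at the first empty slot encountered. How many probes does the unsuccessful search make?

Insert 749: h=8, slot 8 empty -> index 8.
Insert 554: h=8, slot 8 occupied -> index 9.
Insert 567: h=8, slots 8,9 occupied -> index 12.
Insert 447: h=1, slot 1 empty -> index 1.
Insert 667: h=3, slot 3 empty -> index 3.
Insert 660: h=4, slot 4 empty -> index 4.
Table: [—, 447, —, 667, 660, —, —, —, 749, 554, —, —, 567]
Lookup 407: h=3, probe 3,4,7 → slot 7 empty, not found.

3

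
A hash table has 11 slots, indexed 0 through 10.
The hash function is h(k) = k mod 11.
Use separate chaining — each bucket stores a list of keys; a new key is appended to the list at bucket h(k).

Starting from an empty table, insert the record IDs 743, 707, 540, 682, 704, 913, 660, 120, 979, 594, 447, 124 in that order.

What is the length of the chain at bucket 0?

743 -> bucket 6
707 -> bucket 3
540 -> bucket 1
682 -> bucket 0
704 -> bucket 0 (collision)
913 -> bucket 0 (collision)
660 -> bucket 0 (collision)
120 -> bucket 10
979 -> bucket 0 (collision)
594 -> bucket 0 (collision)
447 -> bucket 7
124 -> bucket 3 (collision)
Final buckets:
0: 682 -> 704 -> 913 -> 660 -> 979 -> 594
1: 540
2: ∅
3: 707 -> 124
4: ∅
5: ∅
6: 743
7: 447
8: ∅
9: ∅
10: 120

6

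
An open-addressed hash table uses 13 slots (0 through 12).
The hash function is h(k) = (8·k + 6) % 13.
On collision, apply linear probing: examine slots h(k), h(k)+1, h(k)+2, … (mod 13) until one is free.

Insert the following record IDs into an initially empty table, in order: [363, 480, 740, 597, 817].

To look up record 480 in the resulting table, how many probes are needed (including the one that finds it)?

363: h=11 => slot 11
480: h=11, probe 11,12 => slot 12
740: h=11, probe 11,12,0 => slot 0
597: h=11, probe 11,12,0,1 => slot 1
817: h=3 => slot 3
Table: [740, 597, ∅, 817, ∅, ∅, ∅, ∅, ∅, ∅, ∅, 363, 480]
Lookup 480: h=11, probe 11,12 → found at 12.

2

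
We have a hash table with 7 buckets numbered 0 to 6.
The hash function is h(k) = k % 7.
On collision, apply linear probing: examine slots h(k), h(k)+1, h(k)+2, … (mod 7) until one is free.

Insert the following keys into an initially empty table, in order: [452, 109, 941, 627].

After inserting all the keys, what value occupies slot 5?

109

452 hashes to 4; slot 4 is free -> place at 4.
109 hashes to 4; 4 taken -> place at 5.
941 hashes to 3; slot 3 is free -> place at 3.
627 hashes to 4; 4,5 taken -> place at 6.
Table: [., ., ., 941, 452, 109, 627]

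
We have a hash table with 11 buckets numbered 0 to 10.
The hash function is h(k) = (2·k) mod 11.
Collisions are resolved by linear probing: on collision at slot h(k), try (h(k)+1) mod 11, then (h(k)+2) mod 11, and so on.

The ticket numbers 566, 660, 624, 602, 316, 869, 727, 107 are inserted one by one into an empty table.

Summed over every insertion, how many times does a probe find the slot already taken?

7

Insert 566: h=10, slot 10 empty → index 10.
Insert 660: h=0, slot 0 empty → index 0.
Insert 624: h=5, slot 5 empty → index 5.
Insert 602: h=5, slot 5 occupied → index 6.
Insert 316: h=5, slots 5,6 occupied → index 7.
Insert 869: h=0, slot 0 occupied → index 1.
Insert 727: h=2, slot 2 empty → index 2.
Insert 107: h=5, slots 5,6,7 occupied → index 8.
Table: [660, 869, 727, ∅, ∅, 624, 602, 316, 107, ∅, 566]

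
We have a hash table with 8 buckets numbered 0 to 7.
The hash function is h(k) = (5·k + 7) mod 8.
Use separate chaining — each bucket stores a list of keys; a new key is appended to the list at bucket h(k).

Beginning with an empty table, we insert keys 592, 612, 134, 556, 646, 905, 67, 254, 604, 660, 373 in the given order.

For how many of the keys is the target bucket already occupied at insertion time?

5

592 -> bucket 7
612 -> bucket 3
134 -> bucket 5
556 -> bucket 3 (collision)
646 -> bucket 5 (collision)
905 -> bucket 4
67 -> bucket 6
254 -> bucket 5 (collision)
604 -> bucket 3 (collision)
660 -> bucket 3 (collision)
373 -> bucket 0
Final buckets:
0: 373
1: -
2: -
3: 612 -> 556 -> 604 -> 660
4: 905
5: 134 -> 646 -> 254
6: 67
7: 592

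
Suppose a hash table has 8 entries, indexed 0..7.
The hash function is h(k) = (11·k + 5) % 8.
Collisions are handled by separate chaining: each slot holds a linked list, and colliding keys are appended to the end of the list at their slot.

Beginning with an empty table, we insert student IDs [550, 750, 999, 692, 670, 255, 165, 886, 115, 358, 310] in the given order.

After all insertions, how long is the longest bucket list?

6

550 -> bucket 7
750 -> bucket 7 (collision)
999 -> bucket 2
692 -> bucket 1
670 -> bucket 7 (collision)
255 -> bucket 2 (collision)
165 -> bucket 4
886 -> bucket 7 (collision)
115 -> bucket 6
358 -> bucket 7 (collision)
310 -> bucket 7 (collision)
Final buckets:
0: —
1: 692
2: 999 -> 255
3: —
4: 165
5: —
6: 115
7: 550 -> 750 -> 670 -> 886 -> 358 -> 310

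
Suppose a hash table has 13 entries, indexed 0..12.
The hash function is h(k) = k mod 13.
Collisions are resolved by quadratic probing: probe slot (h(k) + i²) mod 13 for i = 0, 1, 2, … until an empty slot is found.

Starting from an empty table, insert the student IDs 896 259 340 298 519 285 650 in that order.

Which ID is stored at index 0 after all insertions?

259

896 hashes to 12; slot 12 is free -> place at 12.
259 hashes to 12; 12 taken -> place at 0.
340 hashes to 2; slot 2 is free -> place at 2.
298 hashes to 12; 12,0 taken -> place at 3.
519 hashes to 12; 12,0,3 taken -> place at 8.
285 hashes to 12; 12,0,3,8,2 taken -> place at 11.
650 hashes to 0; 0 taken -> place at 1.
Table: [259, 650, 340, 298, —, —, —, —, 519, —, —, 285, 896]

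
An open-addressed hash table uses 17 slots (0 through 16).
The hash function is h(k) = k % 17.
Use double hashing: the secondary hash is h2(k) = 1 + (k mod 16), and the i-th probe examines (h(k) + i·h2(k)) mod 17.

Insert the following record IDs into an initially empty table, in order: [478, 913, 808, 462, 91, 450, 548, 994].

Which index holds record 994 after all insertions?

478 hashes to 2; slot 2 is free => place at 2.
913 hashes to 12; slot 12 is free => place at 12.
808 hashes to 9; slot 9 is free => place at 9.
462 hashes to 3; slot 3 is free => place at 3.
91 hashes to 6; slot 6 is free => place at 6.
450 hashes to 8; slot 8 is free => place at 8.
548 hashes to 4; slot 4 is free => place at 4.
994 hashes to 8, h2=3; 8 taken => place at 11.
Table: [., ., 478, 462, 548, ., 91, ., 450, 808, ., 994, 913, ., ., ., .]

11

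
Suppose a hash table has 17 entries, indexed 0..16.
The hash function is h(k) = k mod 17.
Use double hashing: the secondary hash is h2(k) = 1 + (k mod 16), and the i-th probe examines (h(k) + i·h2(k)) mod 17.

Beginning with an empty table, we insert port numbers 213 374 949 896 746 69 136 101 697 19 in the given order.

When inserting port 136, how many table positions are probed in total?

4

213 hashes to 9; slot 9 is free => place at 9.
374 hashes to 0; slot 0 is free => place at 0.
949 hashes to 14; slot 14 is free => place at 14.
896 hashes to 12; slot 12 is free => place at 12.
746 hashes to 15; slot 15 is free => place at 15.
69 hashes to 1; slot 1 is free => place at 1.
136 hashes to 0, h2=9; 0,9,1 taken => place at 10.
101 hashes to 16; slot 16 is free => place at 16.
697 hashes to 0, h2=10; 0,10 taken => place at 3.
19 hashes to 2; slot 2 is free => place at 2.
Table: [374, 69, 19, 697, —, —, —, —, —, 213, 136, —, 896, —, 949, 746, 101]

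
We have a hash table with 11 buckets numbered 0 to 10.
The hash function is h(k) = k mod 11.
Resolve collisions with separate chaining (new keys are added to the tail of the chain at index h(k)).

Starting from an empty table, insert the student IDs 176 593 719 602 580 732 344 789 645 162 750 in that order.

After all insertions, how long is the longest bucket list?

176 -> bucket 0
593 -> bucket 10
719 -> bucket 4
602 -> bucket 8
580 -> bucket 8 (collision)
732 -> bucket 6
344 -> bucket 3
789 -> bucket 8 (collision)
645 -> bucket 7
162 -> bucket 8 (collision)
750 -> bucket 2
Final buckets:
0: 176
1: ∅
2: 750
3: 344
4: 719
5: ∅
6: 732
7: 645
8: 602 -> 580 -> 789 -> 162
9: ∅
10: 593

4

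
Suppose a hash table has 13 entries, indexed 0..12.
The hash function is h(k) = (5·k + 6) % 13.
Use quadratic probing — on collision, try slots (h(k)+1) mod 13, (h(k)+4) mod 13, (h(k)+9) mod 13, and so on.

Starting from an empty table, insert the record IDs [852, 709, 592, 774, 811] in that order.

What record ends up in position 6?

Insert 852: h=2, slot 2 empty => index 2.
Insert 709: h=2, slot 2 occupied => index 3.
Insert 592: h=2, slots 2,3 occupied => index 6.
Insert 774: h=2, slots 2,3,6 occupied => index 11.
Insert 811: h=5, slot 5 empty => index 5.
Table: [-, -, 852, 709, -, 811, 592, -, -, -, -, 774, -]

592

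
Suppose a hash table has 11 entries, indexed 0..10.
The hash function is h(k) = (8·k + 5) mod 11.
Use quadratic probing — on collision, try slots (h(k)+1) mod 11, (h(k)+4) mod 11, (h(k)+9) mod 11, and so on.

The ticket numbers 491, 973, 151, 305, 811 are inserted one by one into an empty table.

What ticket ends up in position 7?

811

491 hashes to 6; slot 6 is free -> place at 6.
973 hashes to 1; slot 1 is free -> place at 1.
151 hashes to 3; slot 3 is free -> place at 3.
305 hashes to 3; 3 taken -> place at 4.
811 hashes to 3; 3,4 taken -> place at 7.
Table: [_, 973, _, 151, 305, _, 491, 811, _, _, _]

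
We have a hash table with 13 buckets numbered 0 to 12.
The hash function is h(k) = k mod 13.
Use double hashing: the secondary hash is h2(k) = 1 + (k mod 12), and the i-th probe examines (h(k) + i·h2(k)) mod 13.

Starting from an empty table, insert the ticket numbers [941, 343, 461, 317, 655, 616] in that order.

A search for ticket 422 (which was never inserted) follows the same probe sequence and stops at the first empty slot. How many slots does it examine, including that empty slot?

Insert 941: h=5, slot 5 empty => index 5.
Insert 343: h=5, h2=8, slot 5 occupied => index 0.
Insert 461: h=6, slot 6 empty => index 6.
Insert 317: h=5, h2=6, slot 5 occupied => index 11.
Insert 655: h=5, h2=8, slots 5,0 occupied => index 8.
Insert 616: h=5, h2=5, slot 5 occupied => index 10.
Table: [343, -, -, -, -, 941, 461, -, 655, -, 616, 317, -]
Lookup 422: h=6, h2=3, probe 6,9 → slot 9 empty, not found.

2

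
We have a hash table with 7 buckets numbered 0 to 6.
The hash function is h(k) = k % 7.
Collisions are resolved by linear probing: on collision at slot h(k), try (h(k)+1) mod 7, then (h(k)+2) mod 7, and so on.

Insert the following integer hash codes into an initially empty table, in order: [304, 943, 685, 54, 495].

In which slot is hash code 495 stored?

1

304: h=3 => slot 3
943: h=5 => slot 5
685: h=6 => slot 6
54: h=5, probe 5,6,0 => slot 0
495: h=5, probe 5,6,0,1 => slot 1
Table: [54, 495, ., 304, ., 943, 685]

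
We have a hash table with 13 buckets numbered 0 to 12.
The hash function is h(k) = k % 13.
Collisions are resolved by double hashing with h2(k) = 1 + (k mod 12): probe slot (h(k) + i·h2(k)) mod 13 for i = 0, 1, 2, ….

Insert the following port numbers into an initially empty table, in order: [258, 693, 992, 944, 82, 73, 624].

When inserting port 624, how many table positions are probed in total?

258: h=11 => slot 11
693: h=4 => slot 4
992: h=4, h2=9, probe 4,0 => slot 0
944: h=8 => slot 8
82: h=4, h2=11, probe 4,2 => slot 2
73: h=8, h2=2, probe 8,10 => slot 10
624: h=0, h2=1, probe 0,1 => slot 1
Table: [992, 624, 82, ., 693, ., ., ., 944, ., 73, 258, .]

2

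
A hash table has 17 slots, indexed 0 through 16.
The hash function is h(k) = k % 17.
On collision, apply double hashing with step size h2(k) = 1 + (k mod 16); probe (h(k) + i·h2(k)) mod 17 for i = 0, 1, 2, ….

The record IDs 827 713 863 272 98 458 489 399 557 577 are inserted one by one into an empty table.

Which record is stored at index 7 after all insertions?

557

827: h=11 → slot 11
713: h=16 → slot 16
863: h=13 → slot 13
272: h=0 → slot 0
98: h=13, h2=3, probe 13,16,2 → slot 2
458: h=16, h2=11, probe 16,10 → slot 10
489: h=13, h2=10, probe 13,6 → slot 6
399: h=8 → slot 8
557: h=13, h2=14, probe 13,10,7 → slot 7
577: h=16, h2=2, probe 16,1 → slot 1
Table: [272, 577, 98, _, _, _, 489, 557, 399, _, 458, 827, _, 863, _, _, 713]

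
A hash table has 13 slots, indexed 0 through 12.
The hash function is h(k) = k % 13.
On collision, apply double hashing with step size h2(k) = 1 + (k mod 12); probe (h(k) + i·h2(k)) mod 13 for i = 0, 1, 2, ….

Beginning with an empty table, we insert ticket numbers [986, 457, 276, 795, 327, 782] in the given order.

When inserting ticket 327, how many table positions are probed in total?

3

Insert 986: h=11, slot 11 empty → index 11.
Insert 457: h=2, slot 2 empty → index 2.
Insert 276: h=3, slot 3 empty → index 3.
Insert 795: h=2, h2=4, slot 2 occupied → index 6.
Insert 327: h=2, h2=4, slots 2,6 occupied → index 10.
Insert 782: h=2, h2=3, slot 2 occupied → index 5.
Table: [∅, ∅, 457, 276, ∅, 782, 795, ∅, ∅, ∅, 327, 986, ∅]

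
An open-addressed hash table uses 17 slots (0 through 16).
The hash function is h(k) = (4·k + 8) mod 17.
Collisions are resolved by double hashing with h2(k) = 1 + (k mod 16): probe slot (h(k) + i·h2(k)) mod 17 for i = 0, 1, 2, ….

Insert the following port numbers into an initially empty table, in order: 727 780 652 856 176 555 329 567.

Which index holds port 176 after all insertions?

727 hashes to 9; slot 9 is free -> place at 9.
780 hashes to 0; slot 0 is free -> place at 0.
652 hashes to 15; slot 15 is free -> place at 15.
856 hashes to 15, h2=9; 15 taken -> place at 7.
176 hashes to 15, h2=1; 15 taken -> place at 16.
555 hashes to 1; slot 1 is free -> place at 1.
329 hashes to 15, h2=10; 15 taken -> place at 8.
567 hashes to 15, h2=8; 15 taken -> place at 6.
Table: [780, 555, _, _, _, _, 567, 856, 329, 727, _, _, _, _, _, 652, 176]

16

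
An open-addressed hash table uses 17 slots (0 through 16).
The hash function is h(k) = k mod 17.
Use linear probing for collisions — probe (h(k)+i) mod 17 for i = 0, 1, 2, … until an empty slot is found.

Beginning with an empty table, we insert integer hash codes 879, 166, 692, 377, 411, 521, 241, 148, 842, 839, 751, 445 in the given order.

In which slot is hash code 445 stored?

879 hashes to 12; slot 12 is free -> place at 12.
166 hashes to 13; slot 13 is free -> place at 13.
692 hashes to 12; 12,13 taken -> place at 14.
377 hashes to 3; slot 3 is free -> place at 3.
411 hashes to 3; 3 taken -> place at 4.
521 hashes to 11; slot 11 is free -> place at 11.
241 hashes to 3; 3,4 taken -> place at 5.
148 hashes to 12; 12,13,14 taken -> place at 15.
842 hashes to 9; slot 9 is free -> place at 9.
839 hashes to 6; slot 6 is free -> place at 6.
751 hashes to 3; 3,4,5,6 taken -> place at 7.
445 hashes to 3; 3,4,5,6,7 taken -> place at 8.
Table: [., ., ., 377, 411, 241, 839, 751, 445, 842, ., 521, 879, 166, 692, 148, .]

8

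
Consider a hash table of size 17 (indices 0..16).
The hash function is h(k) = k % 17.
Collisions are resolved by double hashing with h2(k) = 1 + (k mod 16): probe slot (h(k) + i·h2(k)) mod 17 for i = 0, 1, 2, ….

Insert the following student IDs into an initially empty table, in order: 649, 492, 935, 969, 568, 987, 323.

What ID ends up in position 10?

649 hashes to 3; slot 3 is free => place at 3.
492 hashes to 16; slot 16 is free => place at 16.
935 hashes to 0; slot 0 is free => place at 0.
969 hashes to 0, h2=10; 0 taken => place at 10.
568 hashes to 7; slot 7 is free => place at 7.
987 hashes to 1; slot 1 is free => place at 1.
323 hashes to 0, h2=4; 0 taken => place at 4.
Table: [935, 987, ., 649, 323, ., ., 568, ., ., 969, ., ., ., ., ., 492]

969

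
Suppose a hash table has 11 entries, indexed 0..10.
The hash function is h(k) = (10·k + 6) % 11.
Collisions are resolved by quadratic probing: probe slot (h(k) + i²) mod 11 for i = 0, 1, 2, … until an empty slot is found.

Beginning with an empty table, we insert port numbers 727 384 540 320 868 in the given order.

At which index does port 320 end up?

9

Insert 727: h=5, slot 5 empty -> index 5.
Insert 384: h=7, slot 7 empty -> index 7.
Insert 540: h=5, slot 5 occupied -> index 6.
Insert 320: h=5, slots 5,6 occupied -> index 9.
Insert 868: h=7, slot 7 occupied -> index 8.
Table: [_, _, _, _, _, 727, 540, 384, 868, 320, _]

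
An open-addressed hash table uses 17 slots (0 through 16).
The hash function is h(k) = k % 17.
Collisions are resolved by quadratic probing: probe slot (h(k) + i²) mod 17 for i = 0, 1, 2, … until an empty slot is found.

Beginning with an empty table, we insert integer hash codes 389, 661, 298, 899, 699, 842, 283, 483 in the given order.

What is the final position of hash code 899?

Insert 389: h=15, slot 15 empty => index 15.
Insert 661: h=15, slot 15 occupied => index 16.
Insert 298: h=9, slot 9 empty => index 9.
Insert 899: h=15, slots 15,16 occupied => index 2.
Insert 699: h=2, slot 2 occupied => index 3.
Insert 842: h=9, slot 9 occupied => index 10.
Insert 283: h=11, slot 11 empty => index 11.
Insert 483: h=7, slot 7 empty => index 7.
Table: [∅, ∅, 899, 699, ∅, ∅, ∅, 483, ∅, 298, 842, 283, ∅, ∅, ∅, 389, 661]

2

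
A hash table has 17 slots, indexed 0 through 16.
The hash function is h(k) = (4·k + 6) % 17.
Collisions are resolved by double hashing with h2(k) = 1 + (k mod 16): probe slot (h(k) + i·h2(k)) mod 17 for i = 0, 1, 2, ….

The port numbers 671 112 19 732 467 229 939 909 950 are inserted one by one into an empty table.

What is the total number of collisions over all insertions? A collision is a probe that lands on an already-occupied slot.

671: h=4 => slot 4
112: h=12 => slot 12
19: h=14 => slot 14
732: h=10 => slot 10
467: h=4, h2=4, probe 4,8 => slot 8
229: h=4, h2=6, probe 4,10,16 => slot 16
939: h=5 => slot 5
909: h=4, h2=14, probe 4,1 => slot 1
950: h=15 => slot 15
Table: [., 909, ., ., 671, 939, ., ., 467, ., 732, ., 112, ., 19, 950, 229]

4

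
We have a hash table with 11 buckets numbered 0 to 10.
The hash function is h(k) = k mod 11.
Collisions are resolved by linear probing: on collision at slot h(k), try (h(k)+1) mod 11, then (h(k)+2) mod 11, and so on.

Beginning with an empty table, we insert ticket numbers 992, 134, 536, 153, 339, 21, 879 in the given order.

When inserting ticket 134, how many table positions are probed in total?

2

992 hashes to 2; slot 2 is free -> place at 2.
134 hashes to 2; 2 taken -> place at 3.
536 hashes to 8; slot 8 is free -> place at 8.
153 hashes to 10; slot 10 is free -> place at 10.
339 hashes to 9; slot 9 is free -> place at 9.
21 hashes to 10; 10 taken -> place at 0.
879 hashes to 10; 10,0 taken -> place at 1.
Table: [21, 879, 992, 134, _, _, _, _, 536, 339, 153]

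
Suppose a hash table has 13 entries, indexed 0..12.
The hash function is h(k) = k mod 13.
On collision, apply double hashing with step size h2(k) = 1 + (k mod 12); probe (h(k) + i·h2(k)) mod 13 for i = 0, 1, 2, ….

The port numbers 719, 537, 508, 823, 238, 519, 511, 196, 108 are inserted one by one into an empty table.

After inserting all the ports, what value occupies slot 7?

511

719 hashes to 4; slot 4 is free => place at 4.
537 hashes to 4, h2=10; 4 taken => place at 1.
508 hashes to 1, h2=5; 1 taken => place at 6.
823 hashes to 4, h2=8; 4 taken => place at 12.
238 hashes to 4, h2=11; 4 taken => place at 2.
519 hashes to 12, h2=4; 12 taken => place at 3.
511 hashes to 4, h2=8; 4,12 taken => place at 7.
196 hashes to 1, h2=5; 1,6 taken => place at 11.
108 hashes to 4, h2=1; 4 taken => place at 5.
Table: [∅, 537, 238, 519, 719, 108, 508, 511, ∅, ∅, ∅, 196, 823]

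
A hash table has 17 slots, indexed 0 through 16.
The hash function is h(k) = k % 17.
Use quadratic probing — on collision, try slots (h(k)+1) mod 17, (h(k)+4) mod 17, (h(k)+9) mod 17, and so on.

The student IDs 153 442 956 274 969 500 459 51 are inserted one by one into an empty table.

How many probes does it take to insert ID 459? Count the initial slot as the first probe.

5

153 hashes to 0; slot 0 is free => place at 0.
442 hashes to 0; 0 taken => place at 1.
956 hashes to 4; slot 4 is free => place at 4.
274 hashes to 2; slot 2 is free => place at 2.
969 hashes to 0; 0,1,4 taken => place at 9.
500 hashes to 7; slot 7 is free => place at 7.
459 hashes to 0; 0,1,4,9 taken => place at 16.
51 hashes to 0; 0,1,4,9,16 taken => place at 8.
Table: [153, 442, 274, ., 956, ., ., 500, 51, 969, ., ., ., ., ., ., 459]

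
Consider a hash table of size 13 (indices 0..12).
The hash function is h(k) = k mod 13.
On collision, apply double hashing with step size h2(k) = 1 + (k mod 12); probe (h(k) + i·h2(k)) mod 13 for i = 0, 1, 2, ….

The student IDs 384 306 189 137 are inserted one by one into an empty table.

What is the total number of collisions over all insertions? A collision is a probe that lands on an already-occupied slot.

384: h=7 -> slot 7
306: h=7, h2=7, probe 7,1 -> slot 1
189: h=7, h2=10, probe 7,4 -> slot 4
137: h=7, h2=6, probe 7,0 -> slot 0
Table: [137, 306, ∅, ∅, 189, ∅, ∅, 384, ∅, ∅, ∅, ∅, ∅]

3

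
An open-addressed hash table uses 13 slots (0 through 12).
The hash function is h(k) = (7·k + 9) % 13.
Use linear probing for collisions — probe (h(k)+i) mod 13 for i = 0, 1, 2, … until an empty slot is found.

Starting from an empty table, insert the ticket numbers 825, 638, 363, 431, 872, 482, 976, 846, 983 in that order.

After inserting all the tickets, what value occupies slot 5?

Insert 825: h=12, slot 12 empty -> index 12.
Insert 638: h=3, slot 3 empty -> index 3.
Insert 363: h=2, slot 2 empty -> index 2.
Insert 431: h=10, slot 10 empty -> index 10.
Insert 872: h=3, slot 3 occupied -> index 4.
Insert 482: h=3, slots 3,4 occupied -> index 5.
Insert 976: h=3, slots 3,4,5 occupied -> index 6.
Insert 846: h=3, slots 3,4,5,6 occupied -> index 7.
Insert 983: h=0, slot 0 empty -> index 0.
Table: [983, _, 363, 638, 872, 482, 976, 846, _, _, 431, _, 825]

482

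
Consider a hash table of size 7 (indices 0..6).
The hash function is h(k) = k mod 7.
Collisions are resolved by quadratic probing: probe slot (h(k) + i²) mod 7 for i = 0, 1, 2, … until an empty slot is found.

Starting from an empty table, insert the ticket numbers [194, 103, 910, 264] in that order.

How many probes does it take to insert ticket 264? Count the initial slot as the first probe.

3

194: h=5 -> slot 5
103: h=5, probe 5,6 -> slot 6
910: h=0 -> slot 0
264: h=5, probe 5,6,2 -> slot 2
Table: [910, —, 264, —, —, 194, 103]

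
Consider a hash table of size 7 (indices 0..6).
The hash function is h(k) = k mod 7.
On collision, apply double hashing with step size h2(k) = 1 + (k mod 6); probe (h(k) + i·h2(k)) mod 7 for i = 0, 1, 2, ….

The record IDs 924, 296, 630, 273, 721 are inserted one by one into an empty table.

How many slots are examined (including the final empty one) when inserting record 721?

4

924 hashes to 0; slot 0 is free => place at 0.
296 hashes to 2; slot 2 is free => place at 2.
630 hashes to 0, h2=1; 0 taken => place at 1.
273 hashes to 0, h2=4; 0 taken => place at 4.
721 hashes to 0, h2=2; 0,2,4 taken => place at 6.
Table: [924, 630, 296, —, 273, —, 721]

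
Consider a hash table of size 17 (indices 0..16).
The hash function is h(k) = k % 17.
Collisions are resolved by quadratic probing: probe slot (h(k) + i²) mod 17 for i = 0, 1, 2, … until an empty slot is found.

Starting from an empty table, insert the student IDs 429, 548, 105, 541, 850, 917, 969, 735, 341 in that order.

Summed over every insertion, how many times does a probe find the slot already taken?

5

429 hashes to 4; slot 4 is free -> place at 4.
548 hashes to 4; 4 taken -> place at 5.
105 hashes to 3; slot 3 is free -> place at 3.
541 hashes to 14; slot 14 is free -> place at 14.
850 hashes to 0; slot 0 is free -> place at 0.
917 hashes to 16; slot 16 is free -> place at 16.
969 hashes to 0; 0 taken -> place at 1.
735 hashes to 4; 4,5 taken -> place at 8.
341 hashes to 1; 1 taken -> place at 2.
Table: [850, 969, 341, 105, 429, 548, _, _, 735, _, _, _, _, _, 541, _, 917]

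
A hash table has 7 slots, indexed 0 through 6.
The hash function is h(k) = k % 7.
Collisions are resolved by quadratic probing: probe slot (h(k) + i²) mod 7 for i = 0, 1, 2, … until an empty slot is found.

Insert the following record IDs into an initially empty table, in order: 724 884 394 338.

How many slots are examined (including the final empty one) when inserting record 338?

4

724: h=3 -> slot 3
884: h=2 -> slot 2
394: h=2, probe 2,3,6 -> slot 6
338: h=2, probe 2,3,6,4 -> slot 4
Table: [_, _, 884, 724, 338, _, 394]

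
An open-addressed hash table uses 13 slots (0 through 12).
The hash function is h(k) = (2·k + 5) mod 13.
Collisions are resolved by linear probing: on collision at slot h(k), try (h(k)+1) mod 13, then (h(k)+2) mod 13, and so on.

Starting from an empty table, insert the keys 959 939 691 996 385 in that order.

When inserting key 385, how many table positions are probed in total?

3

Insert 959: h=12, slot 12 empty -> index 12.
Insert 939: h=11, slot 11 empty -> index 11.
Insert 691: h=9, slot 9 empty -> index 9.
Insert 996: h=8, slot 8 empty -> index 8.
Insert 385: h=8, slots 8,9 occupied -> index 10.
Table: [-, -, -, -, -, -, -, -, 996, 691, 385, 939, 959]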